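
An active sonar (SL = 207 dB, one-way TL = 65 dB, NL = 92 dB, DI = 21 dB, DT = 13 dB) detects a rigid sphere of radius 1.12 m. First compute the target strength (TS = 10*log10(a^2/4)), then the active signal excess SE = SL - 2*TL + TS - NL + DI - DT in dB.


Step 1: TS = 10*log10(1.12^2/4) = -5.04 dB
Step 2: SE = SL - 2*TL + TS - NL + DI - DT = 207 - 2*65 + (-5.04) - 92 + 21 - 13 = -12.04

-12.04 dB


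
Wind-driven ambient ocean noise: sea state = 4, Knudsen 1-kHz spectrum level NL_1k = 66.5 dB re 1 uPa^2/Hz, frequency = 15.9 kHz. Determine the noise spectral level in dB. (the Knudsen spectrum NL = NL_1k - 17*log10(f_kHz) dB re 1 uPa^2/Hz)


NL = NL_1k - 17*log10(f_kHz) = 66.5 - 17*log10(15.9) = 66.5 - (20.42) = 46.08

46.08 dB


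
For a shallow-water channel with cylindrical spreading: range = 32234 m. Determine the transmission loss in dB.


TL = 10*log10(32234) = 45.08

45.08 dB


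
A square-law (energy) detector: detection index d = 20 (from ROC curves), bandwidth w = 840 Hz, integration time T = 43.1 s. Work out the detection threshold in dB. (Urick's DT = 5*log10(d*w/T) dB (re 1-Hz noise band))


DT = 5*log10(d*w/T) = 5*log10(20 * 840 / 43.1) = 5*log10(389.79) = 12.95

12.95 dB


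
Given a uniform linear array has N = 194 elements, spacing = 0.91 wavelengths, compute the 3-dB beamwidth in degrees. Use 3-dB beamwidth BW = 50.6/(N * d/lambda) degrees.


0.29 deg


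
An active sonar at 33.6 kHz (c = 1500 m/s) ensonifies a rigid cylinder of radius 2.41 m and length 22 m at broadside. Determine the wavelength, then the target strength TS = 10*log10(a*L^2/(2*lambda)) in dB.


Step 1: lambda = c/f = 1500/33600 = 0.04464 m
Step 2: TS = 10*log10(a*L^2/(2*lambda)) = 10*log10(2.41*22^2/(2*0.04464)) = 41.16

41.16 dB


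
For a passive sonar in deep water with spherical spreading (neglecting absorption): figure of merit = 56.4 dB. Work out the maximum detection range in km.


At max range FOM = TL, so 20*log10(R) = 56.4
R = 10^(56.4/20) = 660.69 m = 0.66 km

0.66 km


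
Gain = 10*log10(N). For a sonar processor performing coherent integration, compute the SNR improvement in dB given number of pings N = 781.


Gain = 10*log10(781) = 28.93

28.93 dB


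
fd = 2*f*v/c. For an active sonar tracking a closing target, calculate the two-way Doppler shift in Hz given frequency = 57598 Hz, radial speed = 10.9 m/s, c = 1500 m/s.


837.09 Hz


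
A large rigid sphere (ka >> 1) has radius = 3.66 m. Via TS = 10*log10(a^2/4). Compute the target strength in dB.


5.25 dB


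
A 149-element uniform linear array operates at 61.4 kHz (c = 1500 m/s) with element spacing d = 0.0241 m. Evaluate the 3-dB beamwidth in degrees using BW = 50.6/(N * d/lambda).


Step 1: lambda = 1500/61400 = 0.02443 m
Step 2: d/lambda = 0.0241/0.02443 = 0.9865
Step 3: BW = 50.6/(N * d/lambda) = 50.6/(149 * 0.9865) = 0.34

0.34 deg


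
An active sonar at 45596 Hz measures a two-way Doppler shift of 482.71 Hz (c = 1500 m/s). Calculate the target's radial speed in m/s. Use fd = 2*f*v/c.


From fd = 2*f*v/c, v = c*fd/(2*f) = 1500 * 482.71 / (2*45596) = 7.94

7.94 m/s


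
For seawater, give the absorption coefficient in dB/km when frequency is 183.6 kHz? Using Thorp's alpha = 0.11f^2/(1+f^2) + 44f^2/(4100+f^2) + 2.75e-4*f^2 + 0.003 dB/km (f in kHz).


48.612 dB/km


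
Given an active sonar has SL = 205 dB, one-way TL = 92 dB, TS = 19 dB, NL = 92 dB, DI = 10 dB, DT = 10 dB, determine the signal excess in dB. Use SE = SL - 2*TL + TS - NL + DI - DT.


SE = SL - 2*TL + TS - NL + DI - DT = 205 - 2*92 + (19) - 92 + 10 - 10 = -52

-52 dB


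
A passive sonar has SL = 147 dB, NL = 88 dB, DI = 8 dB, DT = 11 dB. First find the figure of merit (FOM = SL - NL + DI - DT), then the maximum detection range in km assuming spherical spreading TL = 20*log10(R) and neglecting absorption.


Step 1: FOM = SL - NL + DI - DT = 147 - 88 + 8 - 11 = 56 dB
Step 2: at max range FOM = TL = 20*log10(R), so R = 10^(56/20) = 630.96 m = 0.63 km

0.63 km


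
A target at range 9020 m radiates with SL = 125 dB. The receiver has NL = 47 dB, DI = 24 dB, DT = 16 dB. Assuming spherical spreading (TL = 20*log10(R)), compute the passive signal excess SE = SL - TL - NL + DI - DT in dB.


6.9 dB


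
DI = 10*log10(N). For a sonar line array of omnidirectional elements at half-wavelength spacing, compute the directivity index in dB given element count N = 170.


22.3 dB


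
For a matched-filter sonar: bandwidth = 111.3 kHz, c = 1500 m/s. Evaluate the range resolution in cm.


0.67 cm


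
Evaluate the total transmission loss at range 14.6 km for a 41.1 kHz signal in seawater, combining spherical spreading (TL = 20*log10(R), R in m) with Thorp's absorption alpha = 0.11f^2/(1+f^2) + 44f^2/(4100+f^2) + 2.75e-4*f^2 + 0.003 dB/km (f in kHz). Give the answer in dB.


Step 1 (Thorp): alpha = 0.11*1689.21/(1+1689.21) + 44*1689.21/(4100+1689.21) + 2.75e-4*1689.21 + 0.003 = 13.416 dB/km
Step 2: TL_spread = 20*log10(14600) = 83.29 dB
Step 3: TL_abs = alpha*R = 13.416 * 14.6 = 195.87 dB
Step 4: TL_total = 83.29 + 195.87 = 279.16

279.16 dB


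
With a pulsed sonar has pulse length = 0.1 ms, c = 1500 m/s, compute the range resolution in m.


0.075 m


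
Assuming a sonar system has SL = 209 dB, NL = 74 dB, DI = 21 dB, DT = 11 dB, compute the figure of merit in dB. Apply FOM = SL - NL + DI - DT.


145 dB


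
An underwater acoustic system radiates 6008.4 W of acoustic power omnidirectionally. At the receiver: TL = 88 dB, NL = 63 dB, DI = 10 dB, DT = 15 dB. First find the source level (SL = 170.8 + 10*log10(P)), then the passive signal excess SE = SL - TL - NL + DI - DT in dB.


Step 1: SL = 170.8 + 10*log10(6008.4) = 208.59 dB
Step 2: SE = SL - TL - NL + DI - DT = 208.59 - 88 - 63 + 10 - 15 = 52.59

52.59 dB


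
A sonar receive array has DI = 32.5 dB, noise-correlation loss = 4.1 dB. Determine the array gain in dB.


AG = DI - L_corr = 32.5 - 4.1 = 28.4

28.4 dB


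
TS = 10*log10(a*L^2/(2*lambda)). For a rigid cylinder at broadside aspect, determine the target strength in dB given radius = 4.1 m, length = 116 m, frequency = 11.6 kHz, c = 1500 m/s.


lambda = 1500/11600 = 0.12931 m
TS = 10*log10(4.1*116^2/(2*0.12931)) = 53.29

53.29 dB


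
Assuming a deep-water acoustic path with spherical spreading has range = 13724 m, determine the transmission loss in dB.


TL = 20*log10(13724) = 82.75

82.75 dB


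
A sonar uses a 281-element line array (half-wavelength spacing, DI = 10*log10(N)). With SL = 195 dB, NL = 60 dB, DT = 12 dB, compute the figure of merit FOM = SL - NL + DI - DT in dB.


147.49 dB


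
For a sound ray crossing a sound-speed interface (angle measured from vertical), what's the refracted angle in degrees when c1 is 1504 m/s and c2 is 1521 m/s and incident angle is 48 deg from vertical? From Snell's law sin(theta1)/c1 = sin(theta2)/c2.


sin(theta2) = (c2/c1)*sin(theta1) = (1521/1504)*sin(48 deg) = 0.75154
theta2 = arcsin(0.75154) = 48.72

48.72 deg


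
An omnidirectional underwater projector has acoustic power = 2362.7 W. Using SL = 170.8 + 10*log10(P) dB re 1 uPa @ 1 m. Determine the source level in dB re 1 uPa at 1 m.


SL = 170.8 + 10*log10(2362.7) = 170.8 + 33.73 = 204.53

204.53 dB


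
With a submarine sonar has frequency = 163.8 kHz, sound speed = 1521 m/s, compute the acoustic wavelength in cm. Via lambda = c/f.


0.93 cm


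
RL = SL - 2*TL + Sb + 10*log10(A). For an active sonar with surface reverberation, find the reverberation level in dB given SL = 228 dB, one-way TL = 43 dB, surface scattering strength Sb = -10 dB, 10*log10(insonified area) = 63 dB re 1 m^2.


RL = SL - 2*TL + Sb + 10*log10(A) = 228 - 2*43 + (-10) + 63 = 195

195 dB


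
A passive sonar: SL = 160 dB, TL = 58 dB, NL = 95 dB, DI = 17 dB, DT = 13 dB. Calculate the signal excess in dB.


SE = SL - TL - NL + DI - DT = 160 - 58 - 95 + 17 - 13 = 11

11 dB


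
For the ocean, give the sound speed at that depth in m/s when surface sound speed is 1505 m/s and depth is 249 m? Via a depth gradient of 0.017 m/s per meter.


c = 1505 + 0.017 * 249 = 1509.233

1509.233 m/s


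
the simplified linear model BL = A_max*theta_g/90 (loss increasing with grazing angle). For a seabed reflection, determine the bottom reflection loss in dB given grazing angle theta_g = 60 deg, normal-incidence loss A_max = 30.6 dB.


BL = A_max * theta_g / 90 = 30.6 * 60 / 90 = 20.4

20.4 dB


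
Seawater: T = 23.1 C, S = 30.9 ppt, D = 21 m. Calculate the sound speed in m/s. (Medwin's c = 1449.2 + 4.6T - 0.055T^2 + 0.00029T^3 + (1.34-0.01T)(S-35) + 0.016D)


c = 1449.2 + 4.6*23.1 - 0.055*23.1^2 + 0.00029*23.1^3 + (1.34 - 0.01*23.1)*(30.9 - 35) + 0.016*21 = 1525.48

1525.48 m/s


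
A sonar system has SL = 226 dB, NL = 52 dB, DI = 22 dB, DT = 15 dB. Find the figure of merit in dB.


FOM = SL - NL + DI - DT = 226 - 52 + 22 - 15 = 181

181 dB


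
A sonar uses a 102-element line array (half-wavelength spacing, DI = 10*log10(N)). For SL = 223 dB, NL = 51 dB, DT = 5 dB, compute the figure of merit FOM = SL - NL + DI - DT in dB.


Step 1: DI = 10*log10(102) = 20.09 dB
Step 2: FOM = SL - NL + DI - DT = 223 - 51 + 20.09 - 5 = 187.09

187.09 dB


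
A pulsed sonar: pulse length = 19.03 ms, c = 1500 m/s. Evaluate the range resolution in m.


dR = c*tau/2 = 1500 * 19.03e-3 / 2 = 14.2725

14.2725 m


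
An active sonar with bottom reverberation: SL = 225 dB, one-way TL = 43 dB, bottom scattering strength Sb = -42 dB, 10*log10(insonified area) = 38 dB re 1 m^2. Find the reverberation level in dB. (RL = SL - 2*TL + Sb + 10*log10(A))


135 dB


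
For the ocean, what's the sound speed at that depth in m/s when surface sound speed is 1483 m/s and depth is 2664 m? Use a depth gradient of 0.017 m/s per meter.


c = 1483 + 0.017 * 2664 = 1528.288

1528.288 m/s


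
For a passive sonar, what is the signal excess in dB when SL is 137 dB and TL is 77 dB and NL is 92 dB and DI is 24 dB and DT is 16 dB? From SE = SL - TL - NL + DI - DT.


SE = SL - TL - NL + DI - DT = 137 - 77 - 92 + 24 - 16 = -24

-24 dB


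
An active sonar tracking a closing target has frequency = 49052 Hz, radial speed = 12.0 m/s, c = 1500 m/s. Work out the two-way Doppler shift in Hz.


fd = 2*f*v/c = 2 * 49052 * 12.0 / 1500 = 784.83

784.83 Hz


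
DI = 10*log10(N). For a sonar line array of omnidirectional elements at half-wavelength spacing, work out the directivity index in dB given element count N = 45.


DI = 10*log10(45) = 16.53

16.53 dB


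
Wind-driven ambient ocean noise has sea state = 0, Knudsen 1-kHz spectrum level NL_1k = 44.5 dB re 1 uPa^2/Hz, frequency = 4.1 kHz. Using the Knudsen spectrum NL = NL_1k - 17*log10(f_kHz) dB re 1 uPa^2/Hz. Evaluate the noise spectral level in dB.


NL = NL_1k - 17*log10(f_kHz) = 44.5 - 17*log10(4.1) = 44.5 - (10.42) = 34.08

34.08 dB


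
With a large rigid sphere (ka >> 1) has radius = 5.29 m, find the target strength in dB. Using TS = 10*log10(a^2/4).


TS = 10*log10(5.29^2 / 4) = 10*log10(6.996025) = 8.45

8.45 dB


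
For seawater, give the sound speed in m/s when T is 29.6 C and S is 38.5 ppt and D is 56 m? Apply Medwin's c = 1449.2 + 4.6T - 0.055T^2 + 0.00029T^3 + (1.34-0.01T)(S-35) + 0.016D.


1549.24 m/s


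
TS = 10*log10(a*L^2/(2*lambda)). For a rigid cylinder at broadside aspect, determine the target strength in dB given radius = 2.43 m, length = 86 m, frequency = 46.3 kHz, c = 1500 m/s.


lambda = 1500/46300 = 0.0324 m
TS = 10*log10(2.43*86^2/(2*0.0324)) = 54.43

54.43 dB


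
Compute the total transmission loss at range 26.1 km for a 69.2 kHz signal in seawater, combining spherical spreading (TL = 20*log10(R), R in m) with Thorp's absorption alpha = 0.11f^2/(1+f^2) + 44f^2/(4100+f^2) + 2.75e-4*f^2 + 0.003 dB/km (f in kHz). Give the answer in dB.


Step 1 (Thorp): alpha = 0.11*4788.64/(1+4788.64) + 44*4788.64/(4100+4788.64) + 2.75e-4*4788.64 + 0.003 = 25.1343 dB/km
Step 2: TL_spread = 20*log10(26100) = 88.33 dB
Step 3: TL_abs = alpha*R = 25.1343 * 26.1 = 656.01 dB
Step 4: TL_total = 88.33 + 656.01 = 744.34

744.34 dB


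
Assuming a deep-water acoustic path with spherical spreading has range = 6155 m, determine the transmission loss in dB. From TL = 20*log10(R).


TL = 20*log10(6155) = 75.78

75.78 dB


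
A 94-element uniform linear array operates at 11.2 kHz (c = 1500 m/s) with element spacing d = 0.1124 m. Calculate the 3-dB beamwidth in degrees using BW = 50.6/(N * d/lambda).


0.64 deg


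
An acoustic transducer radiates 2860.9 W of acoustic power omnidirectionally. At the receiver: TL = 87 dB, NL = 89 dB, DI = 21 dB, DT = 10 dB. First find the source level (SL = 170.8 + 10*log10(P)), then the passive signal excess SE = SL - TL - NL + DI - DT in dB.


Step 1: SL = 170.8 + 10*log10(2860.9) = 205.37 dB
Step 2: SE = SL - TL - NL + DI - DT = 205.37 - 87 - 89 + 21 - 10 = 40.37

40.37 dB


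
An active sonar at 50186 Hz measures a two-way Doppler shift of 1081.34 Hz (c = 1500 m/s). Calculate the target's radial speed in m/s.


16.16 m/s


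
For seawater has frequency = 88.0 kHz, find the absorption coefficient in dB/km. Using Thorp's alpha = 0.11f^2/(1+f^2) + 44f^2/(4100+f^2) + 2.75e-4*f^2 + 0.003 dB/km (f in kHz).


31.011 dB/km


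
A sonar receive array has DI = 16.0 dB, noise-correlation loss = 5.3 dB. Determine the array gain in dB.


10.7 dB


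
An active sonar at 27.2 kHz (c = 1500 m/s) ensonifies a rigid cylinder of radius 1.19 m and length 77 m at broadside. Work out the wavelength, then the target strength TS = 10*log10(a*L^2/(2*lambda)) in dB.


Step 1: lambda = c/f = 1500/27200 = 0.05515 m
Step 2: TS = 10*log10(a*L^2/(2*lambda)) = 10*log10(1.19*77^2/(2*0.05515)) = 48.06

48.06 dB


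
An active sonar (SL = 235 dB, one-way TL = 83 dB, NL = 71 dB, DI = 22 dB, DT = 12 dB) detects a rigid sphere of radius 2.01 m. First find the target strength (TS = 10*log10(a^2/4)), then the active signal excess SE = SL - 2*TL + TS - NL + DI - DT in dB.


Step 1: TS = 10*log10(2.01^2/4) = 0.04 dB
Step 2: SE = SL - 2*TL + TS - NL + DI - DT = 235 - 2*83 + (0.04) - 71 + 22 - 12 = 8.04

8.04 dB


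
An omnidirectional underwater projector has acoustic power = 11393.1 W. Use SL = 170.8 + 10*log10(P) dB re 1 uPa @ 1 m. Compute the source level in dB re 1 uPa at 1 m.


SL = 170.8 + 10*log10(11393.1) = 170.8 + 40.57 = 211.37

211.37 dB


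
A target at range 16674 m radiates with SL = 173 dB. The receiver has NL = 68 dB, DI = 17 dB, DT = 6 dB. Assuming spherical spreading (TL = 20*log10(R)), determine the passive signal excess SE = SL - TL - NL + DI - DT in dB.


Step 1: TL = 20*log10(16674) = 84.44 dB
Step 2: SE = 173 - 84.44 - 68 + 17 - 6 = 31.56

31.56 dB


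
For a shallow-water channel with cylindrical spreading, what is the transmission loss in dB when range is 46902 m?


TL = 10*log10(46902) = 46.71

46.71 dB


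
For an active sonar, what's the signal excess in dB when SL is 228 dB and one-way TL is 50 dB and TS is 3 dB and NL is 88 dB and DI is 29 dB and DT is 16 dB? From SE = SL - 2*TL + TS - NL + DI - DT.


SE = SL - 2*TL + TS - NL + DI - DT = 228 - 2*50 + (3) - 88 + 29 - 16 = 56

56 dB


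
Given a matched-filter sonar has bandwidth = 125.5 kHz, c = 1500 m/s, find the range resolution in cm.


dR = c/(2*BW) = 1500 / (2 * 125.5e3) = 0.006 m = 0.6 cm

0.6 cm


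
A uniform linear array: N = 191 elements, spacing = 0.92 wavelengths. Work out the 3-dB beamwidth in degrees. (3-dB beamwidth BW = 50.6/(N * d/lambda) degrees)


BW = 50.6 / (191 * 0.92) = 50.6 / 175.72 = 0.29

0.29 deg


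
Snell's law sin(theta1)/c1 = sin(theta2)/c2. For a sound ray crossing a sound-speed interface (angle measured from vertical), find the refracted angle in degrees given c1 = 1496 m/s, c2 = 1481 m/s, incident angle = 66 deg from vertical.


64.74 deg


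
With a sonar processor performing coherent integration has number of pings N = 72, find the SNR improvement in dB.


18.57 dB


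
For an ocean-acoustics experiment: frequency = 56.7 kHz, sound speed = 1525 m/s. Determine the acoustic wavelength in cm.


lambda = c/f = 1525 / 56700 = 0.0269 m = 2.69 cm

2.69 cm


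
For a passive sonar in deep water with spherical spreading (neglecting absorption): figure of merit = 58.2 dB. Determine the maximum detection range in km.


At max range FOM = TL, so 20*log10(R) = 58.2
R = 10^(58.2/20) = 812.83 m = 0.81 km

0.81 km


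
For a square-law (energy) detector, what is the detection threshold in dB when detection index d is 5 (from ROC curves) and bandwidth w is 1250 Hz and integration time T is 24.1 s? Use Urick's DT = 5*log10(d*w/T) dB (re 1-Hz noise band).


12.07 dB


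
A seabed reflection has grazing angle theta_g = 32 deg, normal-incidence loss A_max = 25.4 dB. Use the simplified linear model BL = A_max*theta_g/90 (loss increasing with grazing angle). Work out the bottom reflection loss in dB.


BL = A_max * theta_g / 90 = 25.4 * 32 / 90 = 9.03

9.03 dB


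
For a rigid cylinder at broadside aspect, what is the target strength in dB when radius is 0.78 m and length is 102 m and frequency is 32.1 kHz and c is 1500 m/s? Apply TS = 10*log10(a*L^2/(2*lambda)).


49.39 dB


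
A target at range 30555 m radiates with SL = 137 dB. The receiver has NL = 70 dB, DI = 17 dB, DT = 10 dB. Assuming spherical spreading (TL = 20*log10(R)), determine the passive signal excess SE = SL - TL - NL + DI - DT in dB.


Step 1: TL = 20*log10(30555) = 89.7 dB
Step 2: SE = 137 - 89.7 - 70 + 17 - 10 = -15.7

-15.7 dB


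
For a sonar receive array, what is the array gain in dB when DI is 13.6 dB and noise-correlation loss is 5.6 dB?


AG = DI - L_corr = 13.6 - 5.6 = 8.0

8.0 dB


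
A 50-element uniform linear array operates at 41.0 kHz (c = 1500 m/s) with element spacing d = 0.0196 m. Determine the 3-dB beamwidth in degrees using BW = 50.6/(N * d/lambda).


1.89 deg


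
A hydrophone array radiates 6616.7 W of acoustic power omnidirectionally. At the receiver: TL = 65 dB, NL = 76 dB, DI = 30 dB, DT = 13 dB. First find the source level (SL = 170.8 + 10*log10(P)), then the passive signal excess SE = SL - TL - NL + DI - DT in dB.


Step 1: SL = 170.8 + 10*log10(6616.7) = 209.01 dB
Step 2: SE = SL - TL - NL + DI - DT = 209.01 - 65 - 76 + 30 - 13 = 85.01

85.01 dB


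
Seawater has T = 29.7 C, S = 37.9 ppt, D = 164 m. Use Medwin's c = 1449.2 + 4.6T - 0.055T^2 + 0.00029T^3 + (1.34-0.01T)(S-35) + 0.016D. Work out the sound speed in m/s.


c = 1449.2 + 4.6*29.7 - 0.055*29.7^2 + 0.00029*29.7^3 + (1.34 - 0.01*29.7)*(37.9 - 35) + 0.016*164 = 1550.55

1550.55 m/s


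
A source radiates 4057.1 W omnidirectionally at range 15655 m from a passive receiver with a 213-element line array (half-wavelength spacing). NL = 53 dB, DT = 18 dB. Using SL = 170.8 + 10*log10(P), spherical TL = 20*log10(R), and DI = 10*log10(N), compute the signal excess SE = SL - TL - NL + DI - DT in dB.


Step 1: SL = 170.8 + 10*log10(4057.1) = 206.88 dB
Step 2: TL = 20*log10(15655) = 83.89 dB
Step 3: DI = 10*log10(213) = 23.28 dB
Step 4: SE = SL - TL - NL + DI - DT = 206.88 - 83.89 - 53 + 23.28 - 18 = 75.27

75.27 dB


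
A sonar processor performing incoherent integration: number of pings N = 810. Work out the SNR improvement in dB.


14.54 dB


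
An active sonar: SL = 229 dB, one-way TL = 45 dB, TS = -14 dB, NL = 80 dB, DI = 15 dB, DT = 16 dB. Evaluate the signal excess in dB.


SE = SL - 2*TL + TS - NL + DI - DT = 229 - 2*45 + (-14) - 80 + 15 - 16 = 44

44 dB


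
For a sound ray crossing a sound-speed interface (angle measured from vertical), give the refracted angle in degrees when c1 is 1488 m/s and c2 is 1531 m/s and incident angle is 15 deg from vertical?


15.44 deg


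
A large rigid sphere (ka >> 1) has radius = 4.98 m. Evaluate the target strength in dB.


7.92 dB


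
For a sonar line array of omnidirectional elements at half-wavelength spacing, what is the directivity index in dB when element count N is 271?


DI = 10*log10(271) = 24.33

24.33 dB


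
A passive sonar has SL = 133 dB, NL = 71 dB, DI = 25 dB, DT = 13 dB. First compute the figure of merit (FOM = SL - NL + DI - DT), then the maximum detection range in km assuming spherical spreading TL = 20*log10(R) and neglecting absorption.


Step 1: FOM = SL - NL + DI - DT = 133 - 71 + 25 - 13 = 74 dB
Step 2: at max range FOM = TL = 20*log10(R), so R = 10^(74/20) = 5011.87 m = 5.01 km

5.01 km


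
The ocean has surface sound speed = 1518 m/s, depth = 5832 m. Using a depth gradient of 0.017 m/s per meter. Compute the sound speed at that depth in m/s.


1617.144 m/s


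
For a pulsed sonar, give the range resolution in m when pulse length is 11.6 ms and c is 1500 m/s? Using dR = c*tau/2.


8.7 m


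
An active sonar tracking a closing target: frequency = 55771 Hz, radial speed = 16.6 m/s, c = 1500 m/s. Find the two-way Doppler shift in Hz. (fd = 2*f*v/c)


fd = 2*f*v/c = 2 * 55771 * 16.6 / 1500 = 1234.4

1234.4 Hz


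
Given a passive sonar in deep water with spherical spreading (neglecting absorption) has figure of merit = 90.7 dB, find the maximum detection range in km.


34.28 km


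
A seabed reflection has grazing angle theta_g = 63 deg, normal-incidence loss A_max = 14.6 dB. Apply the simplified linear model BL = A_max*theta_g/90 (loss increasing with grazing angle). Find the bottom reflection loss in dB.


BL = A_max * theta_g / 90 = 14.6 * 63 / 90 = 10.22

10.22 dB


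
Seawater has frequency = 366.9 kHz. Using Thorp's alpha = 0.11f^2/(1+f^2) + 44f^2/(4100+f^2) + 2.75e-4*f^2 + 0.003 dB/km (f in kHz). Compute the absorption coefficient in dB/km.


f^2 = 134615.61
alpha = 0.11*134615.61/(1+134615.61) + 44*134615.61/(4100+134615.61) + 2.75e-4*134615.61 + 0.003 = 79.832

79.832 dB/km


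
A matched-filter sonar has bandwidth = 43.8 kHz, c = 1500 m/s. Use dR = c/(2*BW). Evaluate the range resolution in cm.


dR = c/(2*BW) = 1500 / (2 * 43.8e3) = 0.0171 m = 1.71 cm

1.71 cm


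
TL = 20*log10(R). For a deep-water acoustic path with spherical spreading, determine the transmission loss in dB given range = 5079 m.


74.12 dB


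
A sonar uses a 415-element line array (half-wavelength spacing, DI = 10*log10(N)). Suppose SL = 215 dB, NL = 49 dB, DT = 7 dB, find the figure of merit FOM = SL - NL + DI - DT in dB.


Step 1: DI = 10*log10(415) = 26.18 dB
Step 2: FOM = SL - NL + DI - DT = 215 - 49 + 26.18 - 7 = 185.18

185.18 dB


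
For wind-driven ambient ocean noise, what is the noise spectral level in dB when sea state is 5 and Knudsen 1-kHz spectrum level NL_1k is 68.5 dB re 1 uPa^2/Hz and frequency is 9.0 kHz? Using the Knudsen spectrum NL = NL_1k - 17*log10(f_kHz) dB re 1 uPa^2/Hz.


52.28 dB


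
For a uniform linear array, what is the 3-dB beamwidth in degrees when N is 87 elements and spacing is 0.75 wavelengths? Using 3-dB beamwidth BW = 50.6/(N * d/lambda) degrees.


0.78 deg


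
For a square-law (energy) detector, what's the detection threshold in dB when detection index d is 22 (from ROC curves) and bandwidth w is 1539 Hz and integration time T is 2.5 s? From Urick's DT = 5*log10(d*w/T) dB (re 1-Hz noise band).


DT = 5*log10(d*w/T) = 5*log10(22 * 1539 / 2.5) = 5*log10(13543.2) = 20.66

20.66 dB


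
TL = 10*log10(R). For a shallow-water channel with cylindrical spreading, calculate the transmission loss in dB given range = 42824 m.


46.32 dB


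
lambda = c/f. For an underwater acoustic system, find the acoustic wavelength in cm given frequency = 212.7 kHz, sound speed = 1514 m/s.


lambda = c/f = 1514 / 212700 = 0.0071 m = 0.71 cm

0.71 cm


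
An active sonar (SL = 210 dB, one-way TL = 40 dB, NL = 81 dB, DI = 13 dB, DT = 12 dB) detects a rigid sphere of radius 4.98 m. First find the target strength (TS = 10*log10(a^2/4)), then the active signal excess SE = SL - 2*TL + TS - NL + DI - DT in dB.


Step 1: TS = 10*log10(4.98^2/4) = 7.92 dB
Step 2: SE = SL - 2*TL + TS - NL + DI - DT = 210 - 2*40 + (7.92) - 81 + 13 - 12 = 57.92

57.92 dB


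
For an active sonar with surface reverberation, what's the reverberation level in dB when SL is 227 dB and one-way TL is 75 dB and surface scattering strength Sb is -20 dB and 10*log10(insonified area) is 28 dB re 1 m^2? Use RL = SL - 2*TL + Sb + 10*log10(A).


RL = SL - 2*TL + Sb + 10*log10(A) = 227 - 2*75 + (-20) + 28 = 85

85 dB


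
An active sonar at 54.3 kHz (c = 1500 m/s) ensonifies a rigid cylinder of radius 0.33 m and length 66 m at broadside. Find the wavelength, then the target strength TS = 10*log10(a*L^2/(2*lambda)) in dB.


Step 1: lambda = c/f = 1500/54300 = 0.02762 m
Step 2: TS = 10*log10(a*L^2/(2*lambda)) = 10*log10(0.33*66^2/(2*0.02762)) = 44.15

44.15 dB


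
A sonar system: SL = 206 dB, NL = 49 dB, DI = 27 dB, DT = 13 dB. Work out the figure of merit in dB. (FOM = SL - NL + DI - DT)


FOM = SL - NL + DI - DT = 206 - 49 + 27 - 13 = 171

171 dB


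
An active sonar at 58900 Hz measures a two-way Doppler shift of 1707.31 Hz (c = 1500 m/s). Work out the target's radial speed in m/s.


From fd = 2*f*v/c, v = c*fd/(2*f) = 1500 * 1707.31 / (2*58900) = 21.74

21.74 m/s


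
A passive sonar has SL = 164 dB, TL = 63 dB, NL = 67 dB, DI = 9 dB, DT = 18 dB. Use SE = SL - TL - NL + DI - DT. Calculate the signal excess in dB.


SE = SL - TL - NL + DI - DT = 164 - 63 - 67 + 9 - 18 = 25

25 dB


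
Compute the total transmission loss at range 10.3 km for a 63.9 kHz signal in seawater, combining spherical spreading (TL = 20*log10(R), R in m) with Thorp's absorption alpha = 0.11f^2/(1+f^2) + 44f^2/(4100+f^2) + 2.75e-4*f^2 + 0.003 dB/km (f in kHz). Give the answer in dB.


Step 1 (Thorp): alpha = 0.11*4083.21/(1+4083.21) + 44*4083.21/(4100+4083.21) + 2.75e-4*4083.21 + 0.003 = 23.1907 dB/km
Step 2: TL_spread = 20*log10(10300) = 80.26 dB
Step 3: TL_abs = alpha*R = 23.1907 * 10.3 = 238.86 dB
Step 4: TL_total = 80.26 + 238.86 = 319.12

319.12 dB


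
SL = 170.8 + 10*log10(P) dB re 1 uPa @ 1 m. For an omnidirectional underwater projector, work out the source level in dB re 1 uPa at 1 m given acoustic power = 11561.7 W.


SL = 170.8 + 10*log10(11561.7) = 170.8 + 40.63 = 211.43

211.43 dB


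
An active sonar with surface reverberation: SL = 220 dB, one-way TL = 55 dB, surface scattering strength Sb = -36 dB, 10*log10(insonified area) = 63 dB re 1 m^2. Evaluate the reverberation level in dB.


RL = SL - 2*TL + Sb + 10*log10(A) = 220 - 2*55 + (-36) + 63 = 137

137 dB


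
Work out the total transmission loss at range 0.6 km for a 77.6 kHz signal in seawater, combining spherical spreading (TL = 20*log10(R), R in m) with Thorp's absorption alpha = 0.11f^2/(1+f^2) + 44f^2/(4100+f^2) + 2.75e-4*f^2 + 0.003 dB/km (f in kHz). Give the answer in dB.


Step 1 (Thorp): alpha = 0.11*6021.76/(1+6021.76) + 44*6021.76/(4100+6021.76) + 2.75e-4*6021.76 + 0.003 = 27.946 dB/km
Step 2: TL_spread = 20*log10(600) = 55.56 dB
Step 3: TL_abs = alpha*R = 27.946 * 0.6 = 16.77 dB
Step 4: TL_total = 55.56 + 16.77 = 72.33

72.33 dB


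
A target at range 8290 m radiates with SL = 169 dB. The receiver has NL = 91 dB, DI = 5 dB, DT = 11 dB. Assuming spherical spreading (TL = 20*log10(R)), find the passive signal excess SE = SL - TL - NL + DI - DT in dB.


Step 1: TL = 20*log10(8290) = 78.37 dB
Step 2: SE = 169 - 78.37 - 91 + 5 - 11 = -6.37

-6.37 dB


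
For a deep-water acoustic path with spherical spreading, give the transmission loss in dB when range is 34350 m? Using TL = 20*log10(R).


90.72 dB


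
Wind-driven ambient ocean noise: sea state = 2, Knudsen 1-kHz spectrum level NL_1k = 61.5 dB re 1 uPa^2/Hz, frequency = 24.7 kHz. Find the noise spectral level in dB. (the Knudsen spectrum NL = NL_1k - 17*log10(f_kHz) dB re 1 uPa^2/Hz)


37.82 dB


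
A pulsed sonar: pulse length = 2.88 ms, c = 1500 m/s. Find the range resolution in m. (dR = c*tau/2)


dR = c*tau/2 = 1500 * 2.88e-3 / 2 = 2.16

2.16 m


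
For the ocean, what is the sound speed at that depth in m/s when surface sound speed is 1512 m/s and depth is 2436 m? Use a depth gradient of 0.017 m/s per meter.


c = 1512 + 0.017 * 2436 = 1553.412

1553.412 m/s


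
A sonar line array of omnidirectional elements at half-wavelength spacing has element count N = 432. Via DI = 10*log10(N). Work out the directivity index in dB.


26.35 dB


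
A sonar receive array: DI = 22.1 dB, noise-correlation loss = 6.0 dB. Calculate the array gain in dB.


AG = DI - L_corr = 22.1 - 6.0 = 16.1

16.1 dB


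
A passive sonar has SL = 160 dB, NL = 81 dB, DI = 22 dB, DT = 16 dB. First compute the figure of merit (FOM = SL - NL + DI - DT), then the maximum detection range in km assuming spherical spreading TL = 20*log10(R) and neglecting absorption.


Step 1: FOM = SL - NL + DI - DT = 160 - 81 + 22 - 16 = 85 dB
Step 2: at max range FOM = TL = 20*log10(R), so R = 10^(85/20) = 17782.79 m = 17.78 km

17.78 km


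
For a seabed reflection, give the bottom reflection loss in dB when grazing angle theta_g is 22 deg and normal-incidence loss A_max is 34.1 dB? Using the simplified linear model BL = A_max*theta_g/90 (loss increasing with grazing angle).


8.34 dB


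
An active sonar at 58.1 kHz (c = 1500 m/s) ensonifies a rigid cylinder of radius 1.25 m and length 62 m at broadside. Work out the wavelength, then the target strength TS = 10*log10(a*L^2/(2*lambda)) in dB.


Step 1: lambda = c/f = 1500/58100 = 0.02582 m
Step 2: TS = 10*log10(a*L^2/(2*lambda)) = 10*log10(1.25*62^2/(2*0.02582)) = 49.69

49.69 dB


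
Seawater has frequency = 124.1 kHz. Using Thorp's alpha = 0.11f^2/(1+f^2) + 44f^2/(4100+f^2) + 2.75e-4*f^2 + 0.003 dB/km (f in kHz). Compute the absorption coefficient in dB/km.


f^2 = 15400.81
alpha = 0.11*15400.81/(1+15400.81) + 44*15400.81/(4100+15400.81) + 2.75e-4*15400.81 + 0.003 = 39.097

39.097 dB/km


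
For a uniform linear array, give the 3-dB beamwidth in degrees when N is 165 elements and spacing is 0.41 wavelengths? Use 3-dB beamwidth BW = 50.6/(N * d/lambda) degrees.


BW = 50.6 / (165 * 0.41) = 50.6 / 67.65 = 0.75

0.75 deg


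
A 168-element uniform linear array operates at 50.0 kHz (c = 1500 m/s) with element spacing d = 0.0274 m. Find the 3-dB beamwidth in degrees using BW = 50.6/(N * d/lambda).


Step 1: lambda = 1500/50000 = 0.03 m
Step 2: d/lambda = 0.0274/0.03 = 0.9133
Step 3: BW = 50.6/(N * d/lambda) = 50.6/(168 * 0.9133) = 0.33

0.33 deg


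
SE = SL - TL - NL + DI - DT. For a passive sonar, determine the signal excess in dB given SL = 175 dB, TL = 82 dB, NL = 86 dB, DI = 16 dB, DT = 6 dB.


17 dB


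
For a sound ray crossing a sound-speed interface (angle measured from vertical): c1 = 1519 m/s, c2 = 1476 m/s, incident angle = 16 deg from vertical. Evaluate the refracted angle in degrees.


sin(theta2) = (c2/c1)*sin(theta1) = (1476/1519)*sin(16 deg) = 0.26783
theta2 = arcsin(0.26783) = 15.54

15.54 deg


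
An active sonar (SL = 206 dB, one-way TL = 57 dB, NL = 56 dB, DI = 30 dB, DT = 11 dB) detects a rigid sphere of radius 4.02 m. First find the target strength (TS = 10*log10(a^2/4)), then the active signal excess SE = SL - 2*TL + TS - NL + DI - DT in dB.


Step 1: TS = 10*log10(4.02^2/4) = 6.06 dB
Step 2: SE = SL - 2*TL + TS - NL + DI - DT = 206 - 2*57 + (6.06) - 56 + 30 - 11 = 61.06

61.06 dB


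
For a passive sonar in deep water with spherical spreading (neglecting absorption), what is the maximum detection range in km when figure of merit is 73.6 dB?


4.79 km


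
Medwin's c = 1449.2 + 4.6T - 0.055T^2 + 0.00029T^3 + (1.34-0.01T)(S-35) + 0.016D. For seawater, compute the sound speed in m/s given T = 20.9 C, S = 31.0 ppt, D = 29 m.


1519.9 m/s


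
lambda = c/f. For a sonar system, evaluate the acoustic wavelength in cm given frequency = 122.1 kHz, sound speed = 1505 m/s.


lambda = c/f = 1505 / 122100 = 0.0123 m = 1.23 cm

1.23 cm


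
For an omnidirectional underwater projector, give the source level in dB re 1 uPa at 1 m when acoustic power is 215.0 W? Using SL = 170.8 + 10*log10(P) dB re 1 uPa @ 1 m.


SL = 170.8 + 10*log10(215.0) = 170.8 + 23.32 = 194.12

194.12 dB


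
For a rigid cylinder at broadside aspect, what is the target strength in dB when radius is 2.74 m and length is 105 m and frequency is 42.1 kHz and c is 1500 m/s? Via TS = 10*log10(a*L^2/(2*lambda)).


lambda = 1500/42100 = 0.03563 m
TS = 10*log10(2.74*105^2/(2*0.03563)) = 56.27

56.27 dB


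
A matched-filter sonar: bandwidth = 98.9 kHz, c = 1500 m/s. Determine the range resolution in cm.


dR = c/(2*BW) = 1500 / (2 * 98.9e3) = 0.0076 m = 0.76 cm

0.76 cm


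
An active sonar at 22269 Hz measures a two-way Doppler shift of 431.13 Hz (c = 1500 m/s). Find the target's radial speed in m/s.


From fd = 2*f*v/c, v = c*fd/(2*f) = 1500 * 431.13 / (2*22269) = 14.52

14.52 m/s


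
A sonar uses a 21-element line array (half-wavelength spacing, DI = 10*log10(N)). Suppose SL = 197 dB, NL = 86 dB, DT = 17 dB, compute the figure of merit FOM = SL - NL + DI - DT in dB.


Step 1: DI = 10*log10(21) = 13.22 dB
Step 2: FOM = SL - NL + DI - DT = 197 - 86 + 13.22 - 17 = 107.22

107.22 dB


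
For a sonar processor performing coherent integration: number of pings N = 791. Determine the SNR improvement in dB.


Gain = 10*log10(791) = 28.98

28.98 dB


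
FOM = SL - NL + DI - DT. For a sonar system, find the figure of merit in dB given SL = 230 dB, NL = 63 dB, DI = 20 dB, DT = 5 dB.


FOM = SL - NL + DI - DT = 230 - 63 + 20 - 5 = 182

182 dB


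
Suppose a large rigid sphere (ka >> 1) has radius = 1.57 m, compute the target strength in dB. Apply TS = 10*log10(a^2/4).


TS = 10*log10(1.57^2 / 4) = 10*log10(0.616225) = -2.1

-2.1 dB


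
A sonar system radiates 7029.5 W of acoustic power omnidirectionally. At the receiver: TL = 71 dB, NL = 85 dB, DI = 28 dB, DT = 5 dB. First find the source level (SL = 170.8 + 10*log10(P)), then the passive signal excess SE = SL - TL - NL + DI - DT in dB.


Step 1: SL = 170.8 + 10*log10(7029.5) = 209.27 dB
Step 2: SE = SL - TL - NL + DI - DT = 209.27 - 71 - 85 + 28 - 5 = 76.27

76.27 dB


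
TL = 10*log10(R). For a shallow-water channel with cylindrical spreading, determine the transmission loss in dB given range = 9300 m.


TL = 10*log10(9300) = 39.68

39.68 dB


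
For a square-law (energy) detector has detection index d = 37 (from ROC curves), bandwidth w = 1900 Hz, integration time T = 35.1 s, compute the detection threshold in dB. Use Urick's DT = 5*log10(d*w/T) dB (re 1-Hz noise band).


DT = 5*log10(d*w/T) = 5*log10(37 * 1900 / 35.1) = 5*log10(2002.85) = 16.51

16.51 dB


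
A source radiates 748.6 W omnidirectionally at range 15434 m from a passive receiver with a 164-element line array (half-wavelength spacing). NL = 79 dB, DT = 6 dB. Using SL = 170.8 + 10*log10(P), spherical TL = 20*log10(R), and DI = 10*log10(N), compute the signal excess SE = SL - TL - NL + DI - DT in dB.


52.92 dB


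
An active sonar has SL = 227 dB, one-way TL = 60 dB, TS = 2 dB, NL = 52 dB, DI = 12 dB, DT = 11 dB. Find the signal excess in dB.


58 dB


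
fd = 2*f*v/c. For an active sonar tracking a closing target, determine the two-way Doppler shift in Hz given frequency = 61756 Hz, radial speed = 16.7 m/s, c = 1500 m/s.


fd = 2*f*v/c = 2 * 61756 * 16.7 / 1500 = 1375.1

1375.1 Hz


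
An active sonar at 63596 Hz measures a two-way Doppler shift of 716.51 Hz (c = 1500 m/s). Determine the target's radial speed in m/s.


From fd = 2*f*v/c, v = c*fd/(2*f) = 1500 * 716.51 / (2*63596) = 8.45

8.45 m/s


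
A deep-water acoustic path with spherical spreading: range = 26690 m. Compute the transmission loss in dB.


TL = 20*log10(26690) = 88.53

88.53 dB


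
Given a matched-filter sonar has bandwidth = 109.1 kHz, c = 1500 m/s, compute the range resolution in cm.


0.69 cm


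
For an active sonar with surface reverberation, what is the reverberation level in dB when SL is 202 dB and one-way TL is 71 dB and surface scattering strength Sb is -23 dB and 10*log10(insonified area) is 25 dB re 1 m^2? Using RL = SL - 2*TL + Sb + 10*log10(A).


62 dB


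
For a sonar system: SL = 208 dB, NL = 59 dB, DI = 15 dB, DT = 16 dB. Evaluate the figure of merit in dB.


FOM = SL - NL + DI - DT = 208 - 59 + 15 - 16 = 148

148 dB


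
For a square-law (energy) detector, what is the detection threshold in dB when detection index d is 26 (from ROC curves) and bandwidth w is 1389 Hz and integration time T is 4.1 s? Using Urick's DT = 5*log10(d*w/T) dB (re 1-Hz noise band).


DT = 5*log10(d*w/T) = 5*log10(26 * 1389 / 4.1) = 5*log10(8808.29) = 19.72

19.72 dB


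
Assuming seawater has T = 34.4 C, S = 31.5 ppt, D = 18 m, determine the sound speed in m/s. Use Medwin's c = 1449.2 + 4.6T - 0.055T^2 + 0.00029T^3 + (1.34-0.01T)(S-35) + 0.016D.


c = 1449.2 + 4.6*34.4 - 0.055*34.4^2 + 0.00029*34.4^3 + (1.34 - 0.01*34.4)*(31.5 - 35) + 0.016*18 = 1550.96

1550.96 m/s


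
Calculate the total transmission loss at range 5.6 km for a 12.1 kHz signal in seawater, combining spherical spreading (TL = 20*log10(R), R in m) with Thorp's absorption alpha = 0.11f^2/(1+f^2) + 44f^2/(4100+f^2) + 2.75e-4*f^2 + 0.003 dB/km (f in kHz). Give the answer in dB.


Step 1 (Thorp): alpha = 0.11*146.41/(1+146.41) + 44*146.41/(4100+146.41) + 2.75e-4*146.41 + 0.003 = 1.6696 dB/km
Step 2: TL_spread = 20*log10(5600) = 74.96 dB
Step 3: TL_abs = alpha*R = 1.6696 * 5.6 = 9.35 dB
Step 4: TL_total = 74.96 + 9.35 = 84.31

84.31 dB


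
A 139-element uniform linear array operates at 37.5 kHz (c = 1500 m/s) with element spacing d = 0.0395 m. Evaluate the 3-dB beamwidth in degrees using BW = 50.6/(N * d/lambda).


Step 1: lambda = 1500/37500 = 0.04 m
Step 2: d/lambda = 0.0395/0.04 = 0.9875
Step 3: BW = 50.6/(N * d/lambda) = 50.6/(139 * 0.9875) = 0.37

0.37 deg


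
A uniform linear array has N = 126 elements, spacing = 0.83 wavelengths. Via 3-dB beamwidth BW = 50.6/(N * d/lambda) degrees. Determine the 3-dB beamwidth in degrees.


BW = 50.6 / (126 * 0.83) = 50.6 / 104.58 = 0.48

0.48 deg


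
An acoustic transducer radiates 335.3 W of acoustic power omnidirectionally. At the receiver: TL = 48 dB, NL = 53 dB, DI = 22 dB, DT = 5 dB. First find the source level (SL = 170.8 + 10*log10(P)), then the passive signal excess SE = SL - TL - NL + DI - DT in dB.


Step 1: SL = 170.8 + 10*log10(335.3) = 196.05 dB
Step 2: SE = SL - TL - NL + DI - DT = 196.05 - 48 - 53 + 22 - 5 = 112.05

112.05 dB


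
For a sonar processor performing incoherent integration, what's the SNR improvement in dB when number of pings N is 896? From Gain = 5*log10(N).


Gain = 5*log10(896) = 14.76

14.76 dB


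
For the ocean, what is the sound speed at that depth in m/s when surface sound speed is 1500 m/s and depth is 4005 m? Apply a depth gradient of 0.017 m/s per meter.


c = 1500 + 0.017 * 4005 = 1568.085

1568.085 m/s


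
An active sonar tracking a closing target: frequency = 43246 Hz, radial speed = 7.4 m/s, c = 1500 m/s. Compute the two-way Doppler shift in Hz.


426.69 Hz


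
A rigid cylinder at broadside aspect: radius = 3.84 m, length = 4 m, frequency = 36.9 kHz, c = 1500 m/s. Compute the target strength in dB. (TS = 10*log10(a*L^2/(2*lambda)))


28.78 dB


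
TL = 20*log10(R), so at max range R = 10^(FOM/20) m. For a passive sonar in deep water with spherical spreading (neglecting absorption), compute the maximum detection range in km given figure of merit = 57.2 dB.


0.72 km


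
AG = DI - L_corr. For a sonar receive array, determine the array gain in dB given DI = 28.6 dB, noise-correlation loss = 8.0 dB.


AG = DI - L_corr = 28.6 - 8.0 = 20.6

20.6 dB
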